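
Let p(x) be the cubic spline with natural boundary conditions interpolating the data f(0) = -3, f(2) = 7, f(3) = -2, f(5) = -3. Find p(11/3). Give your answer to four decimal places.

-5.0847

Let m_i = p''(x_i). Step sizes h_i = 2, 1, 2; slopes of the chords Δ_i = (y_(i+1) - y_i)/h_i = 5, -9, -1/2.
  2·m_0 + 6·m_1 + 1·m_2 = 6(Δ_1 - Δ_0) = -84
  1·m_1 + 6·m_2 + 2·m_3 = 6(Δ_2 - Δ_1) = 51
Natural end conditions: m_0 = m_3 = 0.
Forward elimination and back-substitution give m_0 = 0, m_1 = -111/7, m_2 = 78/7, m_3 = 0.
On [3, 5], p(x) = -2 - 111/14·(x - 3) + 39/7·(x - 3)² - 13/14·(x - 3)³.
With (x - 3) = 2/3: p(11/3) = -961/189.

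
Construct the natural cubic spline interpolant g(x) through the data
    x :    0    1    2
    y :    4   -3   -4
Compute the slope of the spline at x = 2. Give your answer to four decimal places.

0.5000

Put σ_i = g'' at the i-th knot. Here h = (1, 1) and Δ = (-7, -1), so the interior equations h_(i-1)·σ_(i-1) + 2(h_(i-1)+h_i)·σ_i + h_i·σ_(i+1) = 6(Δ_i − Δ_(i-1)) read
  1·σ_0 + 4·σ_1 + 1·σ_2 = 6(Δ_1 - Δ_0) = 36
Natural end conditions: σ_0 = σ_2 = 0.
Forward elimination and back-substitution give σ_0 = 0, σ_1 = 9, σ_2 = 0.
On [1, 2], g'(x) = b_1 + 2c_1·(x - 1) + 3d_1·(x - 1)² with b_1 = Δ_1 - h_1(2σ_1 + σ_2)/6 = -4, c_1 = σ_1/2 = 9/2, d_1 = (σ_2 - σ_1)/(6h_1) = -3/2. So g'(2) = 1/2.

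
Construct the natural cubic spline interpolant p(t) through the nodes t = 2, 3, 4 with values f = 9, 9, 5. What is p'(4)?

-5

Write σ_i for p''(x_i). With h_i = 1, 1 and divided differences Δ_i = 0, -4, the continuity of p' gives the tridiagonal system
  1·σ_0 + 4·σ_1 + 1·σ_2 = 6(Δ_1 - Δ_0) = -24
Natural end conditions: σ_0 = σ_2 = 0.
Solving the tridiagonal system: σ_0 = 0, σ_1 = -6, σ_2 = 0.
On [3, 4], p'(t) = b_1 + 2c_1·(t - 3) + 3d_1·(t - 3)² with b_1 = Δ_1 - h_1(2σ_1 + σ_2)/6 = -2, c_1 = σ_1/2 = -3, d_1 = (σ_2 - σ_1)/(6h_1) = 1. So p'(4) = -5.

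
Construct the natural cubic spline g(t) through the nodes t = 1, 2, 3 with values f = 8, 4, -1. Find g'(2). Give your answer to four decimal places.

Let M_i = g''(x_i). Step sizes h_i = 1, 1; slopes of the chords Δ_i = (y_(i+1) - y_i)/h_i = -4, -5.
  1·M_0 + 4·M_1 + 1·M_2 = 6(Δ_1 - Δ_0) = -6
Natural end conditions: M_0 = M_2 = 0.
Hence M_0 = 0, M_1 = -3/2, M_2 = 0.
On [2, 3], g'(t) = b_1 + 2c_1·(t - 2) + 3d_1·(t - 2)² with b_1 = Δ_1 - h_1(2M_1 + M_2)/6 = -9/2, c_1 = M_1/2 = -3/4, d_1 = (M_2 - M_1)/(6h_1) = 1/4. So g'(2) = -9/2.

-4.5000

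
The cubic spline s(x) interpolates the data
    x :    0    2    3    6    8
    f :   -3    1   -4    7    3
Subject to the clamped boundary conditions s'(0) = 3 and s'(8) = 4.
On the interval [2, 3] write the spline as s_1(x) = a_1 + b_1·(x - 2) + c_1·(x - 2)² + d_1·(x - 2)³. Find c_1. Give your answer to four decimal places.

Write M_i for s''(x_i). With h_i = 2, 1, 3, 2 and divided differences Δ_i = 2, -5, 11/3, -2, the continuity of s' gives the tridiagonal system
  2·M_0 + 6·M_1 + 1·M_2 = 6(Δ_1 - Δ_0) = -42
  1·M_1 + 8·M_2 + 3·M_3 = 6(Δ_2 - Δ_1) = 52
  3·M_2 + 10·M_3 + 2·M_4 = 6(Δ_3 - Δ_2) = -34
Clamped end conditions give two more equations: 2h_0·M_0 + h_0·M_1 = 6(Δ_0 - s'(0)) = -6 and h_3·M_3 + 2h_3·M_4 = 6(s'(8) - Δ_3) = 36.
Solving: M_0 = 721/204, M_1 = -1027/102, M_2 = 1157/102, M_3 = -325/34, M_4 = 937/68.
On [2, 3], with s_1(x) = a_1 + b_1·(x - 2) + c_1·(x - 2)² + d_1·(x - 2)³: c_1 = M_1/2 = -1027/204, d_1 = (M_2 - M_1)/(6h_1) = 182/51, b_1 = Δ_1 - h_1(2M_1 + M_2)/6 = -721/204.

-5.0343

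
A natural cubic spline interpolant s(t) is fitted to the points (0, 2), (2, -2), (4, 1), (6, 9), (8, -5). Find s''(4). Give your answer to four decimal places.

3.7500

Write M_i for s''(x_i). With h_i = 2, 2, 2, 2 and divided differences Δ_i = -2, 3/2, 4, -7, the continuity of s' gives the tridiagonal system
  2·M_0 + 8·M_1 + 2·M_2 = 6(Δ_1 - Δ_0) = 21
  2·M_1 + 8·M_2 + 2·M_3 = 6(Δ_2 - Δ_1) = 15
  2·M_2 + 8·M_3 + 2·M_4 = 6(Δ_3 - Δ_2) = -66
Natural end conditions: M_0 = M_4 = 0.
Solving the tridiagonal system: M_0 = 0, M_1 = 27/16, M_2 = 15/4, M_3 = -147/16, M_4 = 0.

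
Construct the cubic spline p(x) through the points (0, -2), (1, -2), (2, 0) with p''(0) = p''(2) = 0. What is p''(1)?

3

With M_i denoting the second derivative at x_i, h_i = 1, 1, and Δ_i = (y_(i+1) − y_i)/h_i = 0, 2:
  1·M_0 + 4·M_1 + 1·M_2 = 6(Δ_1 - Δ_0) = 12
Natural end conditions: M_0 = M_2 = 0.
Forward elimination and back-substitution give M_0 = 0, M_1 = 3, M_2 = 0.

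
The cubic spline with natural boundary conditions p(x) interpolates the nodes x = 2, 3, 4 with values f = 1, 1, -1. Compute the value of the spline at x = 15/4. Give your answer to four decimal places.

-0.3828

Write M_i for p''(x_i). With h_i = 1, 1 and divided differences Δ_i = 0, -2, the continuity of p' gives the tridiagonal system
  1·M_0 + 4·M_1 + 1·M_2 = 6(Δ_1 - Δ_0) = -12
Natural end conditions: M_0 = M_2 = 0.
Solving: M_0 = 0, M_1 = -3, M_2 = 0.
On [3, 4], p(x) = 1 - 1·(x - 3) - 3/2·(x - 3)² + 1/2·(x - 3)³.
With (x - 3) = 3/4: p(15/4) = -49/128.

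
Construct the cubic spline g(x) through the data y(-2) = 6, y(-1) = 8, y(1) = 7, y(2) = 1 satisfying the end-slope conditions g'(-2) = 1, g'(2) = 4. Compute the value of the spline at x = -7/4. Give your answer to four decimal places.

6.3239

Put m_i = g'' at the i-th knot. Here h = (1, 2, 1) and Δ = (2, -1/2, -6), so the interior equations h_(i-1)·m_(i-1) + 2(h_(i-1)+h_i)·m_i + h_i·m_(i+1) = 6(Δ_i − Δ_(i-1)) read
  1·m_0 + 6·m_1 + 2·m_2 = 6(Δ_1 - Δ_0) = -15
  2·m_1 + 6·m_2 + 1·m_3 = 6(Δ_2 - Δ_1) = -33
Clamped end conditions give two more equations: 2h_0·m_0 + h_0·m_1 = 6(Δ_0 - g'(-2)) = 6 and h_2·m_2 + 2h_2·m_3 = 6(g'(2) - Δ_2) = 60.
Hence m_0 = 87/35, m_1 = 36/35, m_2 = -414/35, m_3 = 1257/35.
On [-2, -1], g(x) = 6 + 1·(x + 2) + 87/70·(x + 2)² - 17/70·(x + 2)³.
With (x + 2) = 1/4: g(-7/4) = 28331/4480.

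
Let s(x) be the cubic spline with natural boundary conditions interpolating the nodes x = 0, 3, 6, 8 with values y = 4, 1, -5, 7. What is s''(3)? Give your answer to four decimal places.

-1.8378

Put m_i = s'' at the i-th knot. Here h = (3, 3, 2) and Δ = (-1, -2, 6), so the interior equations h_(i-1)·m_(i-1) + 2(h_(i-1)+h_i)·m_i + h_i·m_(i+1) = 6(Δ_i − Δ_(i-1)) read
  3·m_0 + 12·m_1 + 3·m_2 = 6(Δ_1 - Δ_0) = -6
  3·m_1 + 10·m_2 + 2·m_3 = 6(Δ_2 - Δ_1) = 48
Natural end conditions: m_0 = m_3 = 0.
Hence m_0 = 0, m_1 = -68/37, m_2 = 198/37, m_3 = 0.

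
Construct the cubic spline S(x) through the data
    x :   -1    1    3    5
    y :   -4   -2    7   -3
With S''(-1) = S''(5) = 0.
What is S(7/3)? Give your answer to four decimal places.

Let m_i = S''(x_i). Step sizes h_i = 2, 2, 2; slopes of the chords Δ_i = (y_(i+1) - y_i)/h_i = 1, 9/2, -5.
  2·m_0 + 8·m_1 + 2·m_2 = 6(Δ_1 - Δ_0) = 21
  2·m_1 + 8·m_2 + 2·m_3 = 6(Δ_2 - Δ_1) = -57
Natural end conditions: m_0 = m_3 = 0.
Forward elimination and back-substitution give m_0 = 0, m_1 = 47/10, m_2 = -83/10, m_3 = 0.
On [1, 3], S(x) = -2 + 62/15·(x - 1) + 47/20·(x - 1)² - 13/12·(x - 1)³.
With (x - 1) = 4/3: S(7/3) = 2074/405.

5.1210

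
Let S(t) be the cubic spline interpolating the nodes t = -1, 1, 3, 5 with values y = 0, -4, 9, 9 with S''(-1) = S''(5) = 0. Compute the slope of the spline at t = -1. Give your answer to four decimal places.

Write M_i for S''(x_i). With h_i = 2, 2, 2 and divided differences Δ_i = -2, 13/2, 0, the continuity of S' gives the tridiagonal system
  2·M_0 + 8·M_1 + 2·M_2 = 6(Δ_1 - Δ_0) = 51
  2·M_1 + 8·M_2 + 2·M_3 = 6(Δ_2 - Δ_1) = -39
Natural end conditions: M_0 = M_3 = 0.
Hence M_0 = 0, M_1 = 81/10, M_2 = -69/10, M_3 = 0.
On [-1, 1], S'(t) = b_0 + 2c_0·(t + 1) + 3d_0·(t + 1)² with b_0 = Δ_0 - h_0(2M_0 + M_1)/6 = -47/10, c_0 = M_0/2 = 0, d_0 = (M_1 - M_0)/(6h_0) = 27/40. So S'(-1) = -47/10.

-4.7000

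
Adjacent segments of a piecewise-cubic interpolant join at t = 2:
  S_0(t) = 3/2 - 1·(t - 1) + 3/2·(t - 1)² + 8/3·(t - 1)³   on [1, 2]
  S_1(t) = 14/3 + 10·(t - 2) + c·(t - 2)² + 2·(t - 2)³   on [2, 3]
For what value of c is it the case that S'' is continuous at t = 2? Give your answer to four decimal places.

S_0''(t) = 3 + 16·(t - 1), so S_0''(2) = 19. On the right, S_1''(2) = 2c, so c = 19/2.

9.5000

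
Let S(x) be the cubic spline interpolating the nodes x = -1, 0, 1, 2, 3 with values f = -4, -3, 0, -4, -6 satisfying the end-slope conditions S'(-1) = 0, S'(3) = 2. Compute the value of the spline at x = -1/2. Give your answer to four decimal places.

-3.8839

Let M_i = S''(x_i). Step sizes h_i = 1, 1, 1, 1; slopes of the chords Δ_i = (y_(i+1) - y_i)/h_i = 1, 3, -4, -2.
  1·M_0 + 4·M_1 + 1·M_2 = 6(Δ_1 - Δ_0) = 12
  1·M_1 + 4·M_2 + 1·M_3 = 6(Δ_2 - Δ_1) = -42
  1·M_2 + 4·M_3 + 1·M_4 = 6(Δ_3 - Δ_2) = 12
Clamped end conditions give two more equations: 2h_0·M_0 + h_0·M_1 = 6(Δ_0 - S'(-1)) = 6 and h_3·M_3 + 2h_3·M_4 = 6(S'(3) - Δ_3) = 24.
Solving: M_0 = -1/7, M_1 = 44/7, M_2 = -13, M_3 = 26/7, M_4 = 71/7.
On [-1, 0], S(x) = -4 + 0·(x + 1) - 1/14·(x + 1)² + 15/14·(x + 1)³.
With (x + 1) = 1/2: S(-1/2) = -435/112.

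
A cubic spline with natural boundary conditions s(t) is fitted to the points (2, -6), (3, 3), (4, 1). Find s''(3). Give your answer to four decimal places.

With M_i denoting the second derivative at x_i, h_i = 1, 1, and Δ_i = (y_(i+1) − y_i)/h_i = 9, -2:
  1·M_0 + 4·M_1 + 1·M_2 = 6(Δ_1 - Δ_0) = -66
Natural end conditions: M_0 = M_2 = 0.
Forward elimination and back-substitution give M_0 = 0, M_1 = -33/2, M_2 = 0.

-16.5000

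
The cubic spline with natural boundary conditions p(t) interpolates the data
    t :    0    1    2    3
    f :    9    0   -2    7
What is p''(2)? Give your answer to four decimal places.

Let M_i = p''(x_i). Step sizes h_i = 1, 1, 1; slopes of the chords Δ_i = (y_(i+1) - y_i)/h_i = -9, -2, 9.
  1·M_0 + 4·M_1 + 1·M_2 = 6(Δ_1 - Δ_0) = 42
  1·M_1 + 4·M_2 + 1·M_3 = 6(Δ_2 - Δ_1) = 66
Natural end conditions: M_0 = M_3 = 0.
Solving the tridiagonal system: M_0 = 0, M_1 = 34/5, M_2 = 74/5, M_3 = 0.

14.8000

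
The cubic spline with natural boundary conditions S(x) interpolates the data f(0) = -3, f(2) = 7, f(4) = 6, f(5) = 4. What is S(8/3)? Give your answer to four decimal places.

7.7037

Let m_i = S''(x_i). Step sizes h_i = 2, 2, 1; slopes of the chords Δ_i = (y_(i+1) - y_i)/h_i = 5, -1/2, -2.
  2·m_0 + 8·m_1 + 2·m_2 = 6(Δ_1 - Δ_0) = -33
  2·m_1 + 6·m_2 + 1·m_3 = 6(Δ_2 - Δ_1) = -9
Natural end conditions: m_0 = m_3 = 0.
Solving: m_0 = 0, m_1 = -45/11, m_2 = -3/22, m_3 = 0.
On [2, 4], S(x) = 7 + 25/11·(x - 2) - 45/22·(x - 2)² + 29/88·(x - 2)³.
With (x - 2) = 2/3: S(8/3) = 208/27.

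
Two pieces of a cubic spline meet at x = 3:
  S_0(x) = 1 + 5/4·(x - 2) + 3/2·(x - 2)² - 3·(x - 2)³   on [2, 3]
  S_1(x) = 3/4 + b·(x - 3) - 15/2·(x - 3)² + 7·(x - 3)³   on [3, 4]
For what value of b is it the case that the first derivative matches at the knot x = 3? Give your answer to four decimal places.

S_0'(x) = 5/4 + 3·(x - 2) - 9·(x - 2)², so S_0'(3) = -19/4. On the right, S_1'(3) = b, so b = -19/4.

-4.7500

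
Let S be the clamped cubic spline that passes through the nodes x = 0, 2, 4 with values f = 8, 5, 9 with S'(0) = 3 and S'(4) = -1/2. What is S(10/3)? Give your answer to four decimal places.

Let M_i = S''(x_i). Step sizes h_i = 2, 2; slopes of the chords Δ_i = (y_(i+1) - y_i)/h_i = -3/2, 2.
  2·M_0 + 8·M_1 + 2·M_2 = 6(Δ_1 - Δ_0) = 21
Clamped end conditions give two more equations: 2h_0·M_0 + h_0·M_1 = 6(Δ_0 - S'(0)) = -27 and h_1·M_1 + 2h_1·M_2 = 6(S'(4) - Δ_1) = -15.
Forward elimination and back-substitution give M_0 = -41/4, M_1 = 7, M_2 = -29/4.
On [2, 4], S(x) = 5 - 1/4·(x - 2) + 7/2·(x - 2)² - 19/16·(x - 2)³.
With (x - 2) = 4/3: S(10/3) = 218/27.

8.0741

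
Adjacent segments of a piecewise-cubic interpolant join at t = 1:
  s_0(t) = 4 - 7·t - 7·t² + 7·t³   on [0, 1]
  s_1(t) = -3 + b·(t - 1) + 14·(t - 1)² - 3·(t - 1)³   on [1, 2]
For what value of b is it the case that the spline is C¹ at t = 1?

s_0'(t) = -7 - 14·t + 21·t², so s_0'(1) = 0. On the right, s_1'(1) = b, so b = 0.

0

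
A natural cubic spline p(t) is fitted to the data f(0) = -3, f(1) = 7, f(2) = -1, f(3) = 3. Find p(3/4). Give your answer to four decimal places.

Let M_i = p''(x_i). Step sizes h_i = 1, 1, 1; slopes of the chords Δ_i = (y_(i+1) - y_i)/h_i = 10, -8, 4.
  1·M_0 + 4·M_1 + 1·M_2 = 6(Δ_1 - Δ_0) = -108
  1·M_1 + 4·M_2 + 1·M_3 = 6(Δ_2 - Δ_1) = 72
Natural end conditions: M_0 = M_3 = 0.
Hence M_0 = 0, M_1 = -168/5, M_2 = 132/5, M_3 = 0.
On [0, 1], p(t) = -3 + 78/5·t + 0·t² - 28/5·t³.
With t = 3/4: p(3/4) = 507/80.

6.3375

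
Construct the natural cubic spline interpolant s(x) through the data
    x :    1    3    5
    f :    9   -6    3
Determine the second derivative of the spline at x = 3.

Let m_i = s''(x_i). Step sizes h_i = 2, 2; slopes of the chords Δ_i = (y_(i+1) - y_i)/h_i = -15/2, 9/2.
  2·m_0 + 8·m_1 + 2·m_2 = 6(Δ_1 - Δ_0) = 72
Natural end conditions: m_0 = m_2 = 0.
Solving the tridiagonal system: m_0 = 0, m_1 = 9, m_2 = 0.

9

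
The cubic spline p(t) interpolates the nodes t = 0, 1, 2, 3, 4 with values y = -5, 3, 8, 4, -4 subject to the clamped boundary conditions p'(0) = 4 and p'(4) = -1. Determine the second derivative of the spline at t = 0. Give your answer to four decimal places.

14.9286

Write M_i for p''(x_i). With h_i = 1, 1, 1, 1 and divided differences Δ_i = 8, 5, -4, -8, the continuity of p' gives the tridiagonal system
  1·M_0 + 4·M_1 + 1·M_2 = 6(Δ_1 - Δ_0) = -18
  1·M_1 + 4·M_2 + 1·M_3 = 6(Δ_2 - Δ_1) = -54
  1·M_2 + 4·M_3 + 1·M_4 = 6(Δ_3 - Δ_2) = -24
Clamped end conditions give two more equations: 2h_0·M_0 + h_0·M_1 = 6(Δ_0 - p'(0)) = 24 and h_3·M_3 + 2h_3·M_4 = 6(p'(4) - Δ_3) = 42.
Hence M_0 = 209/14, M_1 = -41/7, M_2 = -19/2, M_3 = -71/7, M_4 = 365/14.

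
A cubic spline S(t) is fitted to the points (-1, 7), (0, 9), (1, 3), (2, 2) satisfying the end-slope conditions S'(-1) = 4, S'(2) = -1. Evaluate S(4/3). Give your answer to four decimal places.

2.1827

Put σ_i = S'' at the i-th knot. Here h = (1, 1, 1) and Δ = (2, -6, -1), so the interior equations h_(i-1)·σ_(i-1) + 2(h_(i-1)+h_i)·σ_i + h_i·σ_(i+1) = 6(Δ_i − Δ_(i-1)) read
  1·σ_0 + 4·σ_1 + 1·σ_2 = 6(Δ_1 - Δ_0) = -48
  1·σ_1 + 4·σ_2 + 1·σ_3 = 6(Δ_2 - Δ_1) = 30
Clamped end conditions give two more equations: 2h_0·σ_0 + h_0·σ_1 = 6(Δ_0 - S'(-1)) = -12 and h_2·σ_2 + 2h_2·σ_3 = 6(S'(2) - Δ_2) = 0.
Hence σ_0 = 28/15, σ_1 = -236/15, σ_2 = 196/15, σ_3 = -98/15.
On [1, 2], S(t) = 3 - 64/15·(t - 1) + 98/15·(t - 1)² - 49/15·(t - 1)³.
With (t - 1) = 1/3: S(4/3) = 884/405.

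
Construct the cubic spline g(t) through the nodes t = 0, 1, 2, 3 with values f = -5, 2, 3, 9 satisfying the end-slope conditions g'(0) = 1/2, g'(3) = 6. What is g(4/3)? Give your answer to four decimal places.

Write m_i for g''(x_i). With h_i = 1, 1, 1 and divided differences Δ_i = 7, 1, 6, the continuity of g' gives the tridiagonal system
  1·m_0 + 4·m_1 + 1·m_2 = 6(Δ_1 - Δ_0) = -36
  1·m_1 + 4·m_2 + 1·m_3 = 6(Δ_2 - Δ_1) = 30
Clamped end conditions give two more equations: 2h_0·m_0 + h_0·m_1 = 6(Δ_0 - g'(0)) = 39 and h_2·m_2 + 2h_2·m_3 = 6(g'(3) - Δ_2) = 0.
Solving: m_0 = 442/15, m_1 = -299/15, m_2 = 214/15, m_3 = -107/15.
On [1, 2], g(t) = 2 + 79/15·(t - 1) - 299/30·(t - 1)² + 57/10·(t - 1)³.
With (t - 1) = 1/3: g(4/3) = 386/135.

2.8593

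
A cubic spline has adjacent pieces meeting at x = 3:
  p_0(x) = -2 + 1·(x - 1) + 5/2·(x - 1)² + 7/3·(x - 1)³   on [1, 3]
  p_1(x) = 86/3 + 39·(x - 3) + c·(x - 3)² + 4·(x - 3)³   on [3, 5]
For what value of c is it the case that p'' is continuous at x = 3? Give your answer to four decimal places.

16.5000

p_0''(x) = 5 + 14·(x - 1), so p_0''(3) = 33. On the right, p_1''(3) = 2c, so c = 33/2.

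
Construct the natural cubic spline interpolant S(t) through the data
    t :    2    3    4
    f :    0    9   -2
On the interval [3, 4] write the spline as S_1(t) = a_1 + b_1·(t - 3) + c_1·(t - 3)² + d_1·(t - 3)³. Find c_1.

Write M_i for S''(x_i). With h_i = 1, 1 and divided differences Δ_i = 9, -11, the continuity of S' gives the tridiagonal system
  1·M_0 + 4·M_1 + 1·M_2 = 6(Δ_1 - Δ_0) = -120
Natural end conditions: M_0 = M_2 = 0.
Hence M_0 = 0, M_1 = -30, M_2 = 0.
On [3, 4], with S_1(t) = a_1 + b_1·(t - 3) + c_1·(t - 3)² + d_1·(t - 3)³: c_1 = M_1/2 = -15, d_1 = (M_2 - M_1)/(6h_1) = 5, b_1 = Δ_1 - h_1(2M_1 + M_2)/6 = -1.

-15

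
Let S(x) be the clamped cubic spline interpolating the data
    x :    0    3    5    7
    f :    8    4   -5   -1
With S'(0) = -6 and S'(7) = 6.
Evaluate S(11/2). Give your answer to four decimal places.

With M_i denoting the second derivative at x_i, h_i = 3, 2, 2, and Δ_i = (y_(i+1) − y_i)/h_i = -4/3, -9/2, 2:
  3·M_0 + 10·M_1 + 2·M_2 = 6(Δ_1 - Δ_0) = -19
  2·M_1 + 8·M_2 + 2·M_3 = 6(Δ_2 - Δ_1) = 39
Clamped end conditions give two more equations: 2h_0·M_0 + h_0·M_1 = 6(Δ_0 - S'(0)) = 28 and h_2·M_2 + 2h_2·M_3 = 6(S'(7) - Δ_2) = 24.
Hence M_0 = 803/111, M_1 = -190/37, M_2 = 197/37, M_3 = 247/74.
On [5, 7], S(x) = -5 - 197/74·(x - 5) + 197/74·(x - 5)² - 49/296·(x - 5)³.
With (x - 5) = 1/2: S(11/2) = -13465/2368.

-5.6862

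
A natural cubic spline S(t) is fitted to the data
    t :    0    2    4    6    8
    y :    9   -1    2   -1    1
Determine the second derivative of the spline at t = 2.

6

Let M_i = S''(x_i). Step sizes h_i = 2, 2, 2, 2; slopes of the chords Δ_i = (y_(i+1) - y_i)/h_i = -5, 3/2, -3/2, 1.
  2·M_0 + 8·M_1 + 2·M_2 = 6(Δ_1 - Δ_0) = 39
  2·M_1 + 8·M_2 + 2·M_3 = 6(Δ_2 - Δ_1) = -18
  2·M_2 + 8·M_3 + 2·M_4 = 6(Δ_3 - Δ_2) = 15
Natural end conditions: M_0 = M_4 = 0.
Forward elimination and back-substitution give M_0 = 0, M_1 = 6, M_2 = -9/2, M_3 = 3, M_4 = 0.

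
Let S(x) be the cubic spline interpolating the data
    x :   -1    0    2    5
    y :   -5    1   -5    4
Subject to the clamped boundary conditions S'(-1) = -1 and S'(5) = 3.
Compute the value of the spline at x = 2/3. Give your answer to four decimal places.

Put σ_i = S'' at the i-th knot. Here h = (1, 2, 3) and Δ = (6, -3, 3), so the interior equations h_(i-1)·σ_(i-1) + 2(h_(i-1)+h_i)·σ_i + h_i·σ_(i+1) = 6(Δ_i − Δ_(i-1)) read
  1·σ_0 + 6·σ_1 + 2·σ_2 = 6(Δ_1 - Δ_0) = -54
  2·σ_1 + 10·σ_2 + 3·σ_3 = 6(Δ_2 - Δ_1) = 36
Clamped end conditions give two more equations: 2h_0·σ_0 + h_0·σ_1 = 6(Δ_0 - S'(-1)) = 42 and h_2·σ_2 + 2h_2·σ_3 = 6(S'(5) - Δ_2) = 0.
Hence σ_0 = 1670/57, σ_1 = -946/57, σ_2 = 464/57, σ_3 = -232/57.
On [0, 2], S(x) = 1 + 305/57·x - 473/57·x² + 235/114·x³.
With x = 2/3: S(2/3) = 2293/1539.

1.4899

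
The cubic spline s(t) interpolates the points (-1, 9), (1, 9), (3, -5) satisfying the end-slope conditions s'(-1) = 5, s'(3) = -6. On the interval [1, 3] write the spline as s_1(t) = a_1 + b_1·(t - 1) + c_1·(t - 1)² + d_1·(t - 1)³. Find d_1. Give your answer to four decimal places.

Write m_i for s''(x_i). With h_i = 2, 2 and divided differences Δ_i = 0, -7, the continuity of s' gives the tridiagonal system
  2·m_0 + 8·m_1 + 2·m_2 = 6(Δ_1 - Δ_0) = -42
Clamped end conditions give two more equations: 2h_0·m_0 + h_0·m_1 = 6(Δ_0 - s'(-1)) = -30 and h_1·m_1 + 2h_1·m_2 = 6(s'(3) - Δ_1) = 6.
Hence m_0 = -5, m_1 = -5, m_2 = 4.
On [1, 3], with s_1(t) = a_1 + b_1·(t - 1) + c_1·(t - 1)² + d_1·(t - 1)³: c_1 = m_1/2 = -5/2, d_1 = (m_2 - m_1)/(6h_1) = 3/4, b_1 = Δ_1 - h_1(2m_1 + m_2)/6 = -5.

0.7500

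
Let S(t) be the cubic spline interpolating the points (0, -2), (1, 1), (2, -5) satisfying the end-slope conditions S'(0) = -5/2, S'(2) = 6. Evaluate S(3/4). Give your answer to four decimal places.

With M_i denoting the second derivative at x_i, h_i = 1, 1, and Δ_i = (y_(i+1) − y_i)/h_i = 3, -6:
  1·M_0 + 4·M_1 + 1·M_2 = 6(Δ_1 - Δ_0) = -54
Clamped end conditions give two more equations: 2h_0·M_0 + h_0·M_1 = 6(Δ_0 - S'(0)) = 33 and h_1·M_1 + 2h_1·M_2 = 6(S'(2) - Δ_1) = 72.
Solving: M_0 = 137/4, M_1 = -71/2, M_2 = 215/4.
On [0, 1], S(t) = -2 - 5/2·t + 137/8·t² - 93/8·t³.
With t = 3/4: S(3/4) = 437/512.

0.8535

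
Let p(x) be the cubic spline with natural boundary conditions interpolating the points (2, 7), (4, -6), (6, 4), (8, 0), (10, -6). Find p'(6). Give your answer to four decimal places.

Put m_i = p'' at the i-th knot. Here h = (2, 2, 2, 2) and Δ = (-13/2, 5, -2, -3), so the interior equations h_(i-1)·m_(i-1) + 2(h_(i-1)+h_i)·m_i + h_i·m_(i+1) = 6(Δ_i − Δ_(i-1)) read
  2·m_0 + 8·m_1 + 2·m_2 = 6(Δ_1 - Δ_0) = 69
  2·m_1 + 8·m_2 + 2·m_3 = 6(Δ_2 - Δ_1) = -42
  2·m_2 + 8·m_3 + 2·m_4 = 6(Δ_3 - Δ_2) = -6
Natural end conditions: m_0 = m_4 = 0.
Forward elimination and back-substitution give m_0 = 0, m_1 = 171/16, m_2 = -33/4, m_3 = 21/16, m_4 = 0.
On [6, 8], p'(x) = b_2 + 2c_2·(x - 6) + 3d_2·(x - 6)² with b_2 = Δ_2 - h_2(2m_2 + m_3)/6 = 49/16, c_2 = m_2/2 = -33/8, d_2 = (m_3 - m_2)/(6h_2) = 51/64. So p'(6) = 49/16.

3.0625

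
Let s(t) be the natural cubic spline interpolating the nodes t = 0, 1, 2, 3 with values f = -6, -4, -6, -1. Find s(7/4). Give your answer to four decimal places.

Write M_i for s''(x_i). With h_i = 1, 1, 1 and divided differences Δ_i = 2, -2, 5, the continuity of s' gives the tridiagonal system
  1·M_0 + 4·M_1 + 1·M_2 = 6(Δ_1 - Δ_0) = -24
  1·M_1 + 4·M_2 + 1·M_3 = 6(Δ_2 - Δ_1) = 42
Natural end conditions: M_0 = M_3 = 0.
Hence M_0 = 0, M_1 = -46/5, M_2 = 64/5, M_3 = 0.
On [1, 2], s(t) = -4 - 16/15·(t - 1) - 23/5·(t - 1)² + 11/3·(t - 1)³.
With (t - 1) = 3/4: s(7/4) = -1869/320.

-5.8406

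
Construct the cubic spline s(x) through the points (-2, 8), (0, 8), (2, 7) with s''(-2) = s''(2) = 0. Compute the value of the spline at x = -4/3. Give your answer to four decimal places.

Write M_i for s''(x_i). With h_i = 2, 2 and divided differences Δ_i = 0, -1/2, the continuity of s' gives the tridiagonal system
  2·M_0 + 8·M_1 + 2·M_2 = 6(Δ_1 - Δ_0) = -3
Natural end conditions: M_0 = M_2 = 0.
Solving: M_0 = 0, M_1 = -3/8, M_2 = 0.
On [-2, 0], s(x) = 8 + 1/8·(x + 2) + 0·(x + 2)² - 1/32·(x + 2)³.
With (x + 2) = 2/3: s(-4/3) = 218/27.

8.0741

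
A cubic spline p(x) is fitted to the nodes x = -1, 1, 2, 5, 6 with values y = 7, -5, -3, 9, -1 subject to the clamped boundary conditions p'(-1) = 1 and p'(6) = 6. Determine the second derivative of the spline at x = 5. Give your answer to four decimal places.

-20.6909

Let M_i = p''(x_i). Step sizes h_i = 2, 1, 3, 1; slopes of the chords Δ_i = (y_(i+1) - y_i)/h_i = -6, 2, 4, -10.
  2·M_0 + 6·M_1 + 1·M_2 = 6(Δ_1 - Δ_0) = 48
  1·M_1 + 8·M_2 + 3·M_3 = 6(Δ_2 - Δ_1) = 12
  3·M_2 + 8·M_3 + 1·M_4 = 6(Δ_3 - Δ_2) = -84
Clamped end conditions give two more equations: 2h_0·M_0 + h_0·M_1 = 6(Δ_0 - p'(-1)) = -42 and h_3·M_3 + 2h_3·M_4 = 6(p'(6) - Δ_3) = 96.
Solving the tridiagonal system: M_0 = -1829/110, M_1 = 674/55, M_2 = 85/11, M_3 = -1138/55, M_4 = 3209/55.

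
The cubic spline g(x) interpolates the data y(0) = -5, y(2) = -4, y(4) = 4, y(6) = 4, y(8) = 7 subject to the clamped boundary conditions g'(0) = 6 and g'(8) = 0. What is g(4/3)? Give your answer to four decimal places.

-3.7354

Put M_i = g'' at the i-th knot. Here h = (2, 2, 2, 2) and Δ = (1/2, 4, 0, 3/2), so the interior equations h_(i-1)·M_(i-1) + 2(h_(i-1)+h_i)·M_i + h_i·M_(i+1) = 6(Δ_i − Δ_(i-1)) read
  2·M_0 + 8·M_1 + 2·M_2 = 6(Δ_1 - Δ_0) = 21
  2·M_1 + 8·M_2 + 2·M_3 = 6(Δ_2 - Δ_1) = -24
  2·M_2 + 8·M_3 + 2·M_4 = 6(Δ_3 - Δ_2) = 9
Clamped end conditions give two more equations: 2h_0·M_0 + h_0·M_1 = 6(Δ_0 - g'(0)) = -33 and h_3·M_3 + 2h_3·M_4 = 6(g'(8) - Δ_3) = -9.
Hence M_0 = -657/56, M_1 = 195/28, M_2 = -45/8, M_3 = 99/28, M_4 = -225/56.
On [0, 2], g(x) = -5 + 6·x - 657/112·x² + 349/224·x³.
With x = 4/3: g(4/3) = -706/189.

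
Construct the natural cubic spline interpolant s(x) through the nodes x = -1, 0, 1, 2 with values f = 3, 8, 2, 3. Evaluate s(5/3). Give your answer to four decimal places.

1.8963

Write σ_i for s''(x_i). With h_i = 1, 1, 1 and divided differences Δ_i = 5, -6, 1, the continuity of s' gives the tridiagonal system
  1·σ_0 + 4·σ_1 + 1·σ_2 = 6(Δ_1 - Δ_0) = -66
  1·σ_1 + 4·σ_2 + 1·σ_3 = 6(Δ_2 - Δ_1) = 42
Natural end conditions: σ_0 = σ_3 = 0.
Solving the tridiagonal system: σ_0 = 0, σ_1 = -102/5, σ_2 = 78/5, σ_3 = 0.
On [1, 2], s(x) = 2 - 21/5·(x - 1) + 39/5·(x - 1)² - 13/5·(x - 1)³.
With (x - 1) = 2/3: s(5/3) = 256/135.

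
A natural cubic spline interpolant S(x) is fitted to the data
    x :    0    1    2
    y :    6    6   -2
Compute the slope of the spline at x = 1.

Write m_i for S''(x_i). With h_i = 1, 1 and divided differences Δ_i = 0, -8, the continuity of S' gives the tridiagonal system
  1·m_0 + 4·m_1 + 1·m_2 = 6(Δ_1 - Δ_0) = -48
Natural end conditions: m_0 = m_2 = 0.
Solving: m_0 = 0, m_1 = -12, m_2 = 0.
On [1, 2], S'(x) = b_1 + 2c_1·(x - 1) + 3d_1·(x - 1)² with b_1 = Δ_1 - h_1(2m_1 + m_2)/6 = -4, c_1 = m_1/2 = -6, d_1 = (m_2 - m_1)/(6h_1) = 2. So S'(1) = -4.

-4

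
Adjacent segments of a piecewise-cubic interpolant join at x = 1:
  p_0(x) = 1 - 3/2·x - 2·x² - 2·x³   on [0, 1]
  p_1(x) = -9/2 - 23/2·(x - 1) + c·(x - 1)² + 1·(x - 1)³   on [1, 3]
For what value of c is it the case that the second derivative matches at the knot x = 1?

p_0''(x) = -4 - 12·x, so p_0''(1) = -16. On the right, p_1''(1) = 2c, so c = -8.

-8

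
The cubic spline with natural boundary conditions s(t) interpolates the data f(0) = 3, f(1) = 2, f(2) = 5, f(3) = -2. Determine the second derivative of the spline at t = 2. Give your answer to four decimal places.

-17.6000

Put M_i = s'' at the i-th knot. Here h = (1, 1, 1) and Δ = (-1, 3, -7), so the interior equations h_(i-1)·M_(i-1) + 2(h_(i-1)+h_i)·M_i + h_i·M_(i+1) = 6(Δ_i − Δ_(i-1)) read
  1·M_0 + 4·M_1 + 1·M_2 = 6(Δ_1 - Δ_0) = 24
  1·M_1 + 4·M_2 + 1·M_3 = 6(Δ_2 - Δ_1) = -60
Natural end conditions: M_0 = M_3 = 0.
Hence M_0 = 0, M_1 = 52/5, M_2 = -88/5, M_3 = 0.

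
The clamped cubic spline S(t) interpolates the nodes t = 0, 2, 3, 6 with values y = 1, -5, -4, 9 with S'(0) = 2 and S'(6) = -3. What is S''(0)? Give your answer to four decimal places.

Put M_i = S'' at the i-th knot. Here h = (2, 1, 3) and Δ = (-3, 1, 13/3), so the interior equations h_(i-1)·M_(i-1) + 2(h_(i-1)+h_i)·M_i + h_i·M_(i+1) = 6(Δ_i − Δ_(i-1)) read
  2·M_0 + 6·M_1 + 1·M_2 = 6(Δ_1 - Δ_0) = 24
  1·M_1 + 8·M_2 + 3·M_3 = 6(Δ_2 - Δ_1) = 20
Clamped end conditions give two more equations: 2h_0·M_0 + h_0·M_1 = 6(Δ_0 - S'(0)) = -30 and h_2·M_2 + 2h_2·M_3 = 6(S'(6) - Δ_2) = -44.
Forward elimination and back-substitution give M_0 = -76/7, M_1 = 47/7, M_2 = 38/7, M_3 = -211/21.

-10.8571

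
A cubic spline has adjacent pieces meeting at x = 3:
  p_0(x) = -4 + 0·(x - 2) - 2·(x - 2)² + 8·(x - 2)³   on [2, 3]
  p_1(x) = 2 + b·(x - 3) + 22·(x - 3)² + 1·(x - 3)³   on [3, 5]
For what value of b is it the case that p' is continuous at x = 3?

20

p_0'(x) = 0 - 4·(x - 2) + 24·(x - 2)², so p_0'(3) = 20. On the right, p_1'(3) = b, so b = 20.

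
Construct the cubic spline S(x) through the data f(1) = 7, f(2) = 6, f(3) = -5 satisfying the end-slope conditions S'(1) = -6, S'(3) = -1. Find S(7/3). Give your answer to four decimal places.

2.1481

Write σ_i for S''(x_i). With h_i = 1, 1 and divided differences Δ_i = -1, -11, the continuity of S' gives the tridiagonal system
  1·σ_0 + 4·σ_1 + 1·σ_2 = 6(Δ_1 - Δ_0) = -60
Clamped end conditions give two more equations: 2h_0·σ_0 + h_0·σ_1 = 6(Δ_0 - S'(1)) = 30 and h_1·σ_1 + 2h_1·σ_2 = 6(S'(3) - Δ_1) = 60.
Solving the tridiagonal system: σ_0 = 65/2, σ_1 = -35, σ_2 = 95/2.
On [2, 3], S(x) = 6 - 29/4·(x - 2) - 35/2·(x - 2)² + 55/4·(x - 2)³.
With (x - 2) = 1/3: S(7/3) = 58/27.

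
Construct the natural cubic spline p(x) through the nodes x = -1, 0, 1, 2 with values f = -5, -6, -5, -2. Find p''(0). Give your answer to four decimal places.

Let M_i = p''(x_i). Step sizes h_i = 1, 1, 1; slopes of the chords Δ_i = (y_(i+1) - y_i)/h_i = -1, 1, 3.
  1·M_0 + 4·M_1 + 1·M_2 = 6(Δ_1 - Δ_0) = 12
  1·M_1 + 4·M_2 + 1·M_3 = 6(Δ_2 - Δ_1) = 12
Natural end conditions: M_0 = M_3 = 0.
Solving: M_0 = 0, M_1 = 12/5, M_2 = 12/5, M_3 = 0.

2.4000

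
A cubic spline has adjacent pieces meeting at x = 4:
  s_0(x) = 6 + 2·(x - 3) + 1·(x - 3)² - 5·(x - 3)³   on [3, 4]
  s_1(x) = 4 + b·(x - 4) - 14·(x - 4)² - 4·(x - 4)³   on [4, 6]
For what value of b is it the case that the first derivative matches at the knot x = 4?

-11

s_0'(x) = 2 + 2·(x - 3) - 15·(x - 3)², so s_0'(4) = -11. On the right, s_1'(4) = b, so b = -11.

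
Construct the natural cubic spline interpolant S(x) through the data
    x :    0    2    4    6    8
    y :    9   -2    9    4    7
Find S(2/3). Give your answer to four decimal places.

Write M_i for S''(x_i). With h_i = 2, 2, 2, 2 and divided differences Δ_i = -11/2, 11/2, -5/2, 3/2, the continuity of S' gives the tridiagonal system
  2·M_0 + 8·M_1 + 2·M_2 = 6(Δ_1 - Δ_0) = 66
  2·M_1 + 8·M_2 + 2·M_3 = 6(Δ_2 - Δ_1) = -48
  2·M_2 + 8·M_3 + 2·M_4 = 6(Δ_3 - Δ_2) = 24
Natural end conditions: M_0 = M_4 = 0.
Forward elimination and back-substitution give M_0 = 0, M_1 = 603/56, M_2 = -141/14, M_3 = 309/56, M_4 = 0.
On [0, 2], S(x) = 9 - 509/56·x + 0·x² + 201/224·x³.
With x = 2/3: S(2/3) = 202/63.

3.2063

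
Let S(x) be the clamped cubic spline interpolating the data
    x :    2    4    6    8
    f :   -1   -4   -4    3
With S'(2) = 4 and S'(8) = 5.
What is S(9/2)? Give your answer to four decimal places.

Put M_i = S'' at the i-th knot. Here h = (2, 2, 2) and Δ = (-3/2, 0, 7/2), so the interior equations h_(i-1)·M_(i-1) + 2(h_(i-1)+h_i)·M_i + h_i·M_(i+1) = 6(Δ_i − Δ_(i-1)) read
  2·M_0 + 8·M_1 + 2·M_2 = 6(Δ_1 - Δ_0) = 9
  2·M_1 + 8·M_2 + 2·M_3 = 6(Δ_2 - Δ_1) = 21
Clamped end conditions give two more equations: 2h_0·M_0 + h_0·M_1 = 6(Δ_0 - S'(2)) = -33 and h_2·M_2 + 2h_2·M_3 = 6(S'(8) - Δ_2) = 9.
Solving: M_0 = -148/15, M_1 = 97/30, M_2 = 43/30, M_3 = 23/15.
On [4, 6], S(x) = -4 - 79/30·(x - 4) + 97/60·(x - 4)² - 3/20·(x - 4)³.
With (x - 4) = 1/2: S(9/2) = -789/160.

-4.9313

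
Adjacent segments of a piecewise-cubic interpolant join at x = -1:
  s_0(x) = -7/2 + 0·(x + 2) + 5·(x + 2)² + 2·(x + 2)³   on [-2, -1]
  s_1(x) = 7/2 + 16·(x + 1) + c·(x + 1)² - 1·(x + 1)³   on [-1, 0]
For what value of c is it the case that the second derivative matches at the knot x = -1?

11

s_0''(x) = 10 + 12·(x + 2), so s_0''(-1) = 22. On the right, s_1''(-1) = 2c, so c = 11.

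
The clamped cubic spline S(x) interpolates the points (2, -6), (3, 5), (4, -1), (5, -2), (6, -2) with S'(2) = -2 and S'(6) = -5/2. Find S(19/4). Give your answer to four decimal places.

Put M_i = S'' at the i-th knot. Here h = (1, 1, 1, 1) and Δ = (11, -6, -1, 0), so the interior equations h_(i-1)·M_(i-1) + 2(h_(i-1)+h_i)·M_i + h_i·M_(i+1) = 6(Δ_i − Δ_(i-1)) read
  1·M_0 + 4·M_1 + 1·M_2 = 6(Δ_1 - Δ_0) = -102
  1·M_1 + 4·M_2 + 1·M_3 = 6(Δ_2 - Δ_1) = 30
  1·M_2 + 4·M_3 + 1·M_4 = 6(Δ_3 - Δ_2) = 6
Clamped end conditions give two more equations: 2h_0·M_0 + h_0·M_1 = 6(Δ_0 - S'(2)) = 78 and h_3·M_3 + 2h_3·M_4 = 6(S'(6) - Δ_3) = -15.
Solving: M_0 = 3467/56, M_1 = -1283/28, M_2 = 155/8, M_3 = -47/28, M_4 = -373/56.
On [4, 5], S(x) = -1 - 201/28·(x - 4) + 155/16·(x - 4)² - 393/112·(x - 4)³.
With (x - 4) = 3/4: S(19/4) = -2473/1024.

-2.4150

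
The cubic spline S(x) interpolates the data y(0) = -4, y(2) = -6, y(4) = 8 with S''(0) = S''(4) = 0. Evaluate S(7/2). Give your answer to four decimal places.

3.5625

With m_i denoting the second derivative at x_i, h_i = 2, 2, and Δ_i = (y_(i+1) − y_i)/h_i = -1, 7:
  2·m_0 + 8·m_1 + 2·m_2 = 6(Δ_1 - Δ_0) = 48
Natural end conditions: m_0 = m_2 = 0.
Solving the tridiagonal system: m_0 = 0, m_1 = 6, m_2 = 0.
On [2, 4], S(x) = -6 + 3·(x - 2) + 3·(x - 2)² - 1/2·(x - 2)³.
With (x - 2) = 3/2: S(7/2) = 57/16.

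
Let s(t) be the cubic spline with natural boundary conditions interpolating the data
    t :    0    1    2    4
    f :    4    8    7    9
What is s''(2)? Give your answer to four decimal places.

3.3913

Put M_i = s'' at the i-th knot. Here h = (1, 1, 2) and Δ = (4, -1, 1), so the interior equations h_(i-1)·M_(i-1) + 2(h_(i-1)+h_i)·M_i + h_i·M_(i+1) = 6(Δ_i − Δ_(i-1)) read
  1·M_0 + 4·M_1 + 1·M_2 = 6(Δ_1 - Δ_0) = -30
  1·M_1 + 6·M_2 + 2·M_3 = 6(Δ_2 - Δ_1) = 12
Natural end conditions: M_0 = M_3 = 0.
Solving the tridiagonal system: M_0 = 0, M_1 = -192/23, M_2 = 78/23, M_3 = 0.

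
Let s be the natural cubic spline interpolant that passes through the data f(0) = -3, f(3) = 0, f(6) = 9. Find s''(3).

1

With M_i denoting the second derivative at x_i, h_i = 3, 3, and Δ_i = (y_(i+1) − y_i)/h_i = 1, 3:
  3·M_0 + 12·M_1 + 3·M_2 = 6(Δ_1 - Δ_0) = 12
Natural end conditions: M_0 = M_2 = 0.
Solving the tridiagonal system: M_0 = 0, M_1 = 1, M_2 = 0.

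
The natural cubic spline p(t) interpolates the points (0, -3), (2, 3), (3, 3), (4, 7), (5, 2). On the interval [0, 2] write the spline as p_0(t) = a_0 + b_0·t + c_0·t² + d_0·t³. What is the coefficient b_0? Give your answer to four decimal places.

With M_i denoting the second derivative at x_i, h_i = 2, 1, 1, 1, and Δ_i = (y_(i+1) − y_i)/h_i = 3, 0, 4, -5:
  2·M_0 + 6·M_1 + 1·M_2 = 6(Δ_1 - Δ_0) = -18
  1·M_1 + 4·M_2 + 1·M_3 = 6(Δ_2 - Δ_1) = 24
  1·M_2 + 4·M_3 + 1·M_4 = 6(Δ_3 - Δ_2) = -54
Natural end conditions: M_0 = M_4 = 0.
Solving the tridiagonal system: M_0 = 0, M_1 = -210/43, M_2 = 486/43, M_3 = -702/43, M_4 = 0.
On [0, 2], with p_0(t) = a_0 + b_0·t + c_0·t² + d_0·t³: c_0 = M_0/2 = 0, d_0 = (M_1 - M_0)/(6h_0) = -35/86, b_0 = Δ_0 - h_0(2M_0 + M_1)/6 = 199/43.

4.6279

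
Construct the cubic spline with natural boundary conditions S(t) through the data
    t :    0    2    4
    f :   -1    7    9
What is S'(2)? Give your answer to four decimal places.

Let m_i = S''(x_i). Step sizes h_i = 2, 2; slopes of the chords Δ_i = (y_(i+1) - y_i)/h_i = 4, 1.
  2·m_0 + 8·m_1 + 2·m_2 = 6(Δ_1 - Δ_0) = -18
Natural end conditions: m_0 = m_2 = 0.
Solving: m_0 = 0, m_1 = -9/4, m_2 = 0.
On [2, 4], S'(t) = b_1 + 2c_1·(t - 2) + 3d_1·(t - 2)² with b_1 = Δ_1 - h_1(2m_1 + m_2)/6 = 5/2, c_1 = m_1/2 = -9/8, d_1 = (m_2 - m_1)/(6h_1) = 3/16. So S'(2) = 5/2.

2.5000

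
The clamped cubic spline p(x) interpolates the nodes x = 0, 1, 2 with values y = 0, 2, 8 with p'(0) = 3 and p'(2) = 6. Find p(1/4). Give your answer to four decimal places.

0.5586

Write σ_i for p''(x_i). With h_i = 1, 1 and divided differences Δ_i = 2, 6, the continuity of p' gives the tridiagonal system
  1·σ_0 + 4·σ_1 + 1·σ_2 = 6(Δ_1 - Δ_0) = 24
Clamped end conditions give two more equations: 2h_0·σ_0 + h_0·σ_1 = 6(Δ_0 - p'(0)) = -6 and h_1·σ_1 + 2h_1·σ_2 = 6(p'(2) - Δ_1) = 0.
Solving the tridiagonal system: σ_0 = -15/2, σ_1 = 9, σ_2 = -9/2.
On [0, 1], p(x) = 0 + 3·x - 15/4·x² + 11/4·x³.
With x = 1/4: p(1/4) = 143/256.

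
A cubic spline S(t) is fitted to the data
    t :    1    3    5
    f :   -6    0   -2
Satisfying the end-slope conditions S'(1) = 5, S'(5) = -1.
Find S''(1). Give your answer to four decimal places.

-1.5000

With M_i denoting the second derivative at x_i, h_i = 2, 2, and Δ_i = (y_(i+1) − y_i)/h_i = 3, -1:
  2·M_0 + 8·M_1 + 2·M_2 = 6(Δ_1 - Δ_0) = -24
Clamped end conditions give two more equations: 2h_0·M_0 + h_0·M_1 = 6(Δ_0 - S'(1)) = -12 and h_1·M_1 + 2h_1·M_2 = 6(S'(5) - Δ_1) = 0.
Forward elimination and back-substitution give M_0 = -3/2, M_1 = -3, M_2 = 3/2.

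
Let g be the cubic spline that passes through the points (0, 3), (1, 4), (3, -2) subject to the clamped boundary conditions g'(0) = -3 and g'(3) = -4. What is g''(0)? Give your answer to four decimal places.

15.6667

Write M_i for g''(x_i). With h_i = 1, 2 and divided differences Δ_i = 1, -3, the continuity of g' gives the tridiagonal system
  1·M_0 + 6·M_1 + 2·M_2 = 6(Δ_1 - Δ_0) = -24
Clamped end conditions give two more equations: 2h_0·M_0 + h_0·M_1 = 6(Δ_0 - g'(0)) = 24 and h_1·M_1 + 2h_1·M_2 = 6(g'(3) - Δ_1) = -6.
Hence M_0 = 47/3, M_1 = -22/3, M_2 = 13/6.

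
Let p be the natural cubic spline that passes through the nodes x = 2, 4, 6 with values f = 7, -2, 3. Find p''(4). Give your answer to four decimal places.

Let M_i = p''(x_i). Step sizes h_i = 2, 2; slopes of the chords Δ_i = (y_(i+1) - y_i)/h_i = -9/2, 5/2.
  2·M_0 + 8·M_1 + 2·M_2 = 6(Δ_1 - Δ_0) = 42
Natural end conditions: M_0 = M_2 = 0.
Hence M_0 = 0, M_1 = 21/4, M_2 = 0.

5.2500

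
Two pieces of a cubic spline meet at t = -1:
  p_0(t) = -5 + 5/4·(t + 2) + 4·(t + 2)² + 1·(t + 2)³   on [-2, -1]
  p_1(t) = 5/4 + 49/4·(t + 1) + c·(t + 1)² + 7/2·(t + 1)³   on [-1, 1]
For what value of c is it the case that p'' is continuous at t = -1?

p_0''(t) = 8 + 6·(t + 2), so p_0''(-1) = 14. On the right, p_1''(-1) = 2c, so c = 7.

7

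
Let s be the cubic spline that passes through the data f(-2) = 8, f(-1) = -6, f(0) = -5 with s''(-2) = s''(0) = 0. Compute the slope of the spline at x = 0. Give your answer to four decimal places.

4.7500

With M_i denoting the second derivative at x_i, h_i = 1, 1, and Δ_i = (y_(i+1) − y_i)/h_i = -14, 1:
  1·M_0 + 4·M_1 + 1·M_2 = 6(Δ_1 - Δ_0) = 90
Natural end conditions: M_0 = M_2 = 0.
Solving the tridiagonal system: M_0 = 0, M_1 = 45/2, M_2 = 0.
On [-1, 0], s'(x) = b_1 + 2c_1·(x + 1) + 3d_1·(x + 1)² with b_1 = Δ_1 - h_1(2M_1 + M_2)/6 = -13/2, c_1 = M_1/2 = 45/4, d_1 = (M_2 - M_1)/(6h_1) = -15/4. So s'(0) = 19/4.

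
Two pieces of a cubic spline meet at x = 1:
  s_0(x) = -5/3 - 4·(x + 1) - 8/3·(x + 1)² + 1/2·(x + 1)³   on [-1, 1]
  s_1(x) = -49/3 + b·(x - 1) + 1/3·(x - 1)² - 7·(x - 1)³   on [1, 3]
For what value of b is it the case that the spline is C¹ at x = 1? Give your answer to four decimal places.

s_0'(x) = -4 - 16/3·(x + 1) + 3/2·(x + 1)², so s_0'(1) = -26/3. On the right, s_1'(1) = b, so b = -26/3.

-8.6667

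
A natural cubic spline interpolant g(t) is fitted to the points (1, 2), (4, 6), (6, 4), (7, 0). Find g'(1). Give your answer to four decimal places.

1.7619

With M_i denoting the second derivative at x_i, h_i = 3, 2, 1, and Δ_i = (y_(i+1) − y_i)/h_i = 4/3, -1, -4:
  3·M_0 + 10·M_1 + 2·M_2 = 6(Δ_1 - Δ_0) = -14
  2·M_1 + 6·M_2 + 1·M_3 = 6(Δ_2 - Δ_1) = -18
Natural end conditions: M_0 = M_3 = 0.
Solving the tridiagonal system: M_0 = 0, M_1 = -6/7, M_2 = -19/7, M_3 = 0.
On [1, 4], g'(t) = b_0 + 2c_0·(t - 1) + 3d_0·(t - 1)² with b_0 = Δ_0 - h_0(2M_0 + M_1)/6 = 37/21, c_0 = M_0/2 = 0, d_0 = (M_1 - M_0)/(6h_0) = -1/21. So g'(1) = 37/21.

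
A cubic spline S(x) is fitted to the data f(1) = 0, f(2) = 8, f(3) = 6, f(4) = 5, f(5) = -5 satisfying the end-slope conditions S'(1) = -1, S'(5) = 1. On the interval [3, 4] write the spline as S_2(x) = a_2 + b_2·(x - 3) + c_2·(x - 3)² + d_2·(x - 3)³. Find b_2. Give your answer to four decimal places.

-1.5000

With M_i denoting the second derivative at x_i, h_i = 1, 1, 1, 1, and Δ_i = (y_(i+1) − y_i)/h_i = 8, -2, -1, -10:
  1·M_0 + 4·M_1 + 1·M_2 = 6(Δ_1 - Δ_0) = -60
  1·M_1 + 4·M_2 + 1·M_3 = 6(Δ_2 - Δ_1) = 6
  1·M_2 + 4·M_3 + 1·M_4 = 6(Δ_3 - Δ_2) = -54
Clamped end conditions give two more equations: 2h_0·M_0 + h_0·M_1 = 6(Δ_0 - S'(1)) = 54 and h_3·M_3 + 2h_3·M_4 = 6(S'(5) - Δ_3) = 66.
Solving the tridiagonal system: M_0 = 167/4, M_1 = -59/2, M_2 = 65/4, M_3 = -59/2, M_4 = 191/4.
On [3, 4], with S_2(x) = a_2 + b_2·(x - 3) + c_2·(x - 3)² + d_2·(x - 3)³: c_2 = M_2/2 = 65/8, d_2 = (M_3 - M_2)/(6h_2) = -61/8, b_2 = Δ_2 - h_2(2M_2 + M_3)/6 = -3/2.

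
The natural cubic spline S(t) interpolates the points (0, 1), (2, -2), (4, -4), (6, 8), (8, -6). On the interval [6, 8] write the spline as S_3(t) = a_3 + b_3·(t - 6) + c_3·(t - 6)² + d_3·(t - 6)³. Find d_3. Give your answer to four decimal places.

Write M_i for S''(x_i). With h_i = 2, 2, 2, 2 and divided differences Δ_i = -3/2, -1, 6, -7, the continuity of S' gives the tridiagonal system
  2·M_0 + 8·M_1 + 2·M_2 = 6(Δ_1 - Δ_0) = 3
  2·M_1 + 8·M_2 + 2·M_3 = 6(Δ_2 - Δ_1) = 42
  2·M_2 + 8·M_3 + 2·M_4 = 6(Δ_3 - Δ_2) = -78
Natural end conditions: M_0 = M_4 = 0.
Forward elimination and back-substitution give M_0 = 0, M_1 = -201/112, M_2 = 243/28, M_3 = -1335/112, M_4 = 0.
On [6, 8], with S_3(t) = a_3 + b_3·(t - 6) + c_3·(t - 6)² + d_3·(t - 6)³: c_3 = M_3/2 = -1335/224, d_3 = (M_4 - M_3)/(6h_3) = 445/448, b_3 = Δ_3 - h_3(2M_3 + M_4)/6 = 53/56.

0.9933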